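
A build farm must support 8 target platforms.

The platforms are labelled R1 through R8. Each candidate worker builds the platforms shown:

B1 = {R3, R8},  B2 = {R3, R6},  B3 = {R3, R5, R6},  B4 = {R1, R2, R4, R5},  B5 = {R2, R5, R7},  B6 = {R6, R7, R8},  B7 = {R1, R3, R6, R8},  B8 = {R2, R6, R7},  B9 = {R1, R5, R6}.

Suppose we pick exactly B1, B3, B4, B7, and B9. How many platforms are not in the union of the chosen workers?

1

Union of B1, B3, B4, B7, B9 = {R1, R2, R3, R4, R5, R6, R8}.
Not covered: R7 — 1 platform.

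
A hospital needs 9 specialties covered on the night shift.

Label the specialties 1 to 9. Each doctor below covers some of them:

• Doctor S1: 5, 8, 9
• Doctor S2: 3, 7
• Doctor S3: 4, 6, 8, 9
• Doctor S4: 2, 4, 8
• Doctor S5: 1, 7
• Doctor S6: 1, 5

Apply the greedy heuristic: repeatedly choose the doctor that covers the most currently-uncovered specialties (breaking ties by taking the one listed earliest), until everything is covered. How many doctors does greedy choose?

Greedy: pick S3 (covers 4 new) → pick S2 (covers 2 new) → pick S6 (covers 2 new) → pick S4 (covers 1 new). Total picks: 4.

4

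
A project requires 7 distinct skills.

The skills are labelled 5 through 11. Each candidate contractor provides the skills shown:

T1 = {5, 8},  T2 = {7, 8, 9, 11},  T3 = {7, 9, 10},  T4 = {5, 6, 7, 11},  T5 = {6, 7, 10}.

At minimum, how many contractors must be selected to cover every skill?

3

T1 and T3 and T4 together: T1 ∪ T3 ∪ T4 = {5, 6, 7, 8, 9, 10, 11} — every skill is covered.
No 2 of the 5 contractors cover everything (all 10 combinations miss at least one skill), so 3 is optimal.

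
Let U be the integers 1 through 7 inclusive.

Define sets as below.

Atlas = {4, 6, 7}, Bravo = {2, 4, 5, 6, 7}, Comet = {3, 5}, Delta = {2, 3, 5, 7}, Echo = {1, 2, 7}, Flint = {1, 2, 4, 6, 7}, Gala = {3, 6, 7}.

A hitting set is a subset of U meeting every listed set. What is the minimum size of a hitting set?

H = {3, 7} meets every set (each contains at least one member of H), and |H| = 2.
The sets Comet, Echo are pairwise disjoint, so any hitting set needs a separate point for each — at least 2. Hence 2 is optimal.

2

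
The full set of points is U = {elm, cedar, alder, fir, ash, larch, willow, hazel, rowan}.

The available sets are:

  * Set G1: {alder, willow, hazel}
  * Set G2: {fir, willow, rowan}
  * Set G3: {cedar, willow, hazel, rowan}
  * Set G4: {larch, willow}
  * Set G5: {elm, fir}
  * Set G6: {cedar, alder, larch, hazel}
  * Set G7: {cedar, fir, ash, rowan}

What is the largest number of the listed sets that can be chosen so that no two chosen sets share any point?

G2, G6 are pairwise disjoint (G2={fir,willow,rowan}; G6={cedar,alder,larch,hazel}).
Every remaining set overlaps one of these, and no 3 of the listed sets are pairwise disjoint, so 2 is the maximum.

2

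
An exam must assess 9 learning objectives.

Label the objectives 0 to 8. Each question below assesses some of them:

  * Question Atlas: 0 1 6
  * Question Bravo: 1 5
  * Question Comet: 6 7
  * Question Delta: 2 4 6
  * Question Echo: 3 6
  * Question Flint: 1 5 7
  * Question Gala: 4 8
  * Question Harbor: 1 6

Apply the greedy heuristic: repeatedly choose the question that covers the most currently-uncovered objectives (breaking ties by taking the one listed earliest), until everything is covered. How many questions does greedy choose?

Greedy: pick Atlas (covers 3 new) → pick Delta (covers 2 new) → pick Flint (covers 2 new) → pick Echo (covers 1 new) → pick Gala (covers 1 new). Total picks: 5.

5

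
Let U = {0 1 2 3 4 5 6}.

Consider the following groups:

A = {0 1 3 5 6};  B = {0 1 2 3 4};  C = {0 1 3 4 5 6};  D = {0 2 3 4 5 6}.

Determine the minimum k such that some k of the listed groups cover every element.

B and C together: B ∪ C = {0, 1, 2, 3, 4, 5, 6} — every element is covered.
No single group has all 7 elements (the largest, C, has 6), so 2 is optimal.

2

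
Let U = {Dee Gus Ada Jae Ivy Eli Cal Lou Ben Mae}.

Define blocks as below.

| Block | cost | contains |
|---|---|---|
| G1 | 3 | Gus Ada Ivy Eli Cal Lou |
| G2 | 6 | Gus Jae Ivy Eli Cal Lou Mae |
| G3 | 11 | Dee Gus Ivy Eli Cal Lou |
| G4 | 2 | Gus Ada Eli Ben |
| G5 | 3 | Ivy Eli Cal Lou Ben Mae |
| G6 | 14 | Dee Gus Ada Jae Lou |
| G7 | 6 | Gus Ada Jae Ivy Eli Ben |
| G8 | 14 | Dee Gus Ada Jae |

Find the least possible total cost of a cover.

G5, G6 together cover every item (G5 ∪ G6 = {Dee, Gus, Ada, Jae, Ivy, Eli, Cal, Lou, Ben, Mae}); total cost 3 + 14 = 17.
The greedy pick G1, G5, G2, G3 costs 23; no covering selection beats 17.

17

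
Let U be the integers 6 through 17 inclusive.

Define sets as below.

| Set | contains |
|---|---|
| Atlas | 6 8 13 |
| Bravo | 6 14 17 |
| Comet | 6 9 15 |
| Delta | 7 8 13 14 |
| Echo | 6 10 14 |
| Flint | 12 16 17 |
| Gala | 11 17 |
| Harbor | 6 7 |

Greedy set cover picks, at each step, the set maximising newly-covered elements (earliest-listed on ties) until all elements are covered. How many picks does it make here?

5

Greedy: pick Delta (covers 4 new) → pick Comet (covers 3 new) → pick Flint (covers 3 new) → pick Echo (covers 1 new) → pick Gala (covers 1 new). Total picks: 5.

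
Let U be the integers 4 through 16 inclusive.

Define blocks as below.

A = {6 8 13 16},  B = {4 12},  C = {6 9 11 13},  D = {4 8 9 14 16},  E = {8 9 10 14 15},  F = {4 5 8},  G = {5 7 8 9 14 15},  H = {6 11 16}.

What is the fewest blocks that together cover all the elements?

5

Take {A, B, E, G, H}. Their union is {4, 5, 6, 7, 8, 9, 10, 11, 12, 13, 14, 15, 16}, which is all 13 elements.
No 4 of the 8 blocks cover everything (all 70 combinations miss at least one element), so 5 is optimal.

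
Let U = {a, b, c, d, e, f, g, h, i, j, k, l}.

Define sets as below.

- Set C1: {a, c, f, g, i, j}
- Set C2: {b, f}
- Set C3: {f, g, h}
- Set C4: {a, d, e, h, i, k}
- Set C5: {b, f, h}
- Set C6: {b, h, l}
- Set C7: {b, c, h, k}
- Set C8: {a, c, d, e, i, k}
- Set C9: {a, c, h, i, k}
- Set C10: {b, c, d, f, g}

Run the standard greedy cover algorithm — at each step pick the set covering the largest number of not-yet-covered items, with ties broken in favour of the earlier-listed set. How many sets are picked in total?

3

Greedy: pick C1 (covers 6 new) → pick C4 (covers 4 new) → pick C6 (covers 2 new). Total picks: 3.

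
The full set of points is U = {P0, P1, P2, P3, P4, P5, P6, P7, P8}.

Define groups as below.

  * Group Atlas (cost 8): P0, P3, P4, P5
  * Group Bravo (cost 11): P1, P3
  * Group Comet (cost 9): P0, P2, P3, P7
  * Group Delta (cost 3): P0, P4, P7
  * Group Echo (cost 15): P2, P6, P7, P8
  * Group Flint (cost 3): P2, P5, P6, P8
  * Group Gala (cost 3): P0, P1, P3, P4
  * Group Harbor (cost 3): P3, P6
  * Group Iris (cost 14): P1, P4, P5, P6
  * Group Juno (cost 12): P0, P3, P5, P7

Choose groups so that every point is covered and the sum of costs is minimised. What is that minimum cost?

Delta, Flint, Gala together cover every point (Delta ∪ Flint ∪ Gala = {P0, P1, P2, P3, P4, P5, P6, P7, P8}); total cost 3 + 3 + 3 = 9.
No covering selection has total cost below 9.

9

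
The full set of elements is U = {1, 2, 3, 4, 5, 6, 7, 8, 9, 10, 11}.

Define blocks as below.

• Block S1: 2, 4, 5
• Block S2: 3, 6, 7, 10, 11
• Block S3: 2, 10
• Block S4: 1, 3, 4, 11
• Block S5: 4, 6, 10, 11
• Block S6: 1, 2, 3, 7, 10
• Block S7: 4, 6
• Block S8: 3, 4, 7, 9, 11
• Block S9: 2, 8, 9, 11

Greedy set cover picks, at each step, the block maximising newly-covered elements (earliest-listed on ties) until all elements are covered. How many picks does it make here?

Greedy: pick S2 (covers 5 new) → pick S1 (covers 3 new) → pick S9 (covers 2 new) → pick S4 (covers 1 new). Total picks: 4.

4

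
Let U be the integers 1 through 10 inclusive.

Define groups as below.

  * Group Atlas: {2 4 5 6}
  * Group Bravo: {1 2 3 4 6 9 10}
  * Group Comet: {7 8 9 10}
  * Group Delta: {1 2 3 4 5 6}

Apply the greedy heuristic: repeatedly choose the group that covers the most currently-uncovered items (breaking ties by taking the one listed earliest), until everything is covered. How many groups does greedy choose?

3

Greedy: pick Bravo (covers 7 new) → pick Comet (covers 2 new) → pick Atlas (covers 1 new). Total picks: 3.
(The true minimum cover uses only 2 groups, so greedy is not optimal here.)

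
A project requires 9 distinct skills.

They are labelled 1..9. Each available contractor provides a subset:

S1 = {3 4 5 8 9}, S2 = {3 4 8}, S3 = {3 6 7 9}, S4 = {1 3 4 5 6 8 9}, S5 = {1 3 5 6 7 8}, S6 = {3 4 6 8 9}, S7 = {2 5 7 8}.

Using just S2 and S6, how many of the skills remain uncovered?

4

Union of S2, S6 = {3, 4, 6, 8, 9}.
Not covered: 1, 2, 5, 7 — 4 skills.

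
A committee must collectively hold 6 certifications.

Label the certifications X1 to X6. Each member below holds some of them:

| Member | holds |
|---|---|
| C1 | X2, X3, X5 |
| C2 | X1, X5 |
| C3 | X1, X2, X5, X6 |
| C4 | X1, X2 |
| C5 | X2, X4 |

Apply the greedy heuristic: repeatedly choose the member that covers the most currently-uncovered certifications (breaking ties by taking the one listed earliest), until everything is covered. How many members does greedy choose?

3

Greedy: pick C3 (covers 4 new) → pick C1 (covers 1 new) → pick C5 (covers 1 new). Total picks: 3.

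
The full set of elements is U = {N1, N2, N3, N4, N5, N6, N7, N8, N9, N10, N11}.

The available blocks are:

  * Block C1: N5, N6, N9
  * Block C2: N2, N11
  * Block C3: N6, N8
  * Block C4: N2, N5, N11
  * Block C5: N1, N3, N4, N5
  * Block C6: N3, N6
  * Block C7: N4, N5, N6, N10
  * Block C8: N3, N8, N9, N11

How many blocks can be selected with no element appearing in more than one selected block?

3

C2, C3, C5 are pairwise disjoint (C2={N2,N11}; C3={N6,N8}; C5={N1,N3,N4,N5}).
Every remaining block overlaps one of these, and no 4 of the listed blocks are pairwise disjoint, so 3 is the maximum.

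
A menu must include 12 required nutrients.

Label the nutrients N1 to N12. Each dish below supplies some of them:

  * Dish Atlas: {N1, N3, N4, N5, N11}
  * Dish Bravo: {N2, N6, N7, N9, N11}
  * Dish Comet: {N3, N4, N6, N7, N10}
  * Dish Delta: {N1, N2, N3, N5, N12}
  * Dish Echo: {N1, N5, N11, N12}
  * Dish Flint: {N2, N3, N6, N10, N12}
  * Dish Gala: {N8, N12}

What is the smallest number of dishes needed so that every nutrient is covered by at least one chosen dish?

4

Atlas and Bravo and Comet and Gala together: Atlas ∪ Bravo ∪ Comet ∪ Gala = {N1, N2, N3, N4, N5, N6, N7, N8, N9, N10, N11, N12} — every nutrient is covered.
No 3 of the 7 dishes cover everything (all 35 combinations miss at least one nutrient), so 4 is optimal.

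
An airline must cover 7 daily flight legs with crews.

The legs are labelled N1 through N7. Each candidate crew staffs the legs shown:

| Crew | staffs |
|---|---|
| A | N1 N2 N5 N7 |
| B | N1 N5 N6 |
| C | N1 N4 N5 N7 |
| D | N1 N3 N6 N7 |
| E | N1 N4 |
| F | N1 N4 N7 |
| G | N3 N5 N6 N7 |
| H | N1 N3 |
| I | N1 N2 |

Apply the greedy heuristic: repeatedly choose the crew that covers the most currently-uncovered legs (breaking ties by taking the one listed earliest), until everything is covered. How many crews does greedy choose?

3

Greedy: pick A (covers 4 new) → pick D (covers 2 new) → pick C (covers 1 new). Total picks: 3.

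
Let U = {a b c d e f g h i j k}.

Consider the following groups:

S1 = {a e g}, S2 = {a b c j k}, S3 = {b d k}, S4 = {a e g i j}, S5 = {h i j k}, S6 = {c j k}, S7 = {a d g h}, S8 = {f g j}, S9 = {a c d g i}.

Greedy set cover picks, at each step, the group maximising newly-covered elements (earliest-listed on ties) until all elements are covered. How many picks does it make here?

4

Greedy: pick S2 (covers 5 new) → pick S4 (covers 3 new) → pick S7 (covers 2 new) → pick S8 (covers 1 new). Total picks: 4.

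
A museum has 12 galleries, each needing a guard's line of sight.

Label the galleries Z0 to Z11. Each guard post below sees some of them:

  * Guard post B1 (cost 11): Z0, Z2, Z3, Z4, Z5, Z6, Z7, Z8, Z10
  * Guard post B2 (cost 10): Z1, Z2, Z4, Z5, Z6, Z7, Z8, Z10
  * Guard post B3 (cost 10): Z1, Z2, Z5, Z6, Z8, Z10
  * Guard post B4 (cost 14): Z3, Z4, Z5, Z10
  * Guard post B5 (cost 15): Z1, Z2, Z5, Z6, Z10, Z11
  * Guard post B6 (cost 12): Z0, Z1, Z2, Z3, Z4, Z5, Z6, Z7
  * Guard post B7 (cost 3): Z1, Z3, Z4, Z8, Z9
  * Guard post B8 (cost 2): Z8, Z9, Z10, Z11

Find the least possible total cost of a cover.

14

B6, B8 together cover every gallery (B6 ∪ B8 = {Z0, Z1, Z2, Z3, Z4, Z5, Z6, Z7, Z8, Z9, Z10, Z11}); total cost 12 + 2 = 14.
The greedy pick B8, B7, B1 costs 16; no covering selection beats 14.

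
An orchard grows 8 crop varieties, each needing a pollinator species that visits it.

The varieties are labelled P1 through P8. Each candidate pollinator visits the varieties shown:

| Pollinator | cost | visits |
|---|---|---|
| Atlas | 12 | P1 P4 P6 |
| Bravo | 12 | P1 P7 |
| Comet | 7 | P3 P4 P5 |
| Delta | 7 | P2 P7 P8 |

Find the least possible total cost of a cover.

Atlas, Comet, Delta together cover every variety (Atlas ∪ Comet ∪ Delta = {P1, P2, P3, P4, P5, P6, P7, P8}); total cost 12 + 7 + 7 = 26.
No covering selection has total cost below 26.

26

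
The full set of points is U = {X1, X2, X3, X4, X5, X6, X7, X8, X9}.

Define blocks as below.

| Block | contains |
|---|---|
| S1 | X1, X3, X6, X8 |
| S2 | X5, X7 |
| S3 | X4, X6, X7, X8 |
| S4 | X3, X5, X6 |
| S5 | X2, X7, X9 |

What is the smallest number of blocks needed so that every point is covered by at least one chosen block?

4

Take {S1, S2, S3, S5}. Their union is {X1, X2, X3, X4, X5, X6, X7, X8, X9}, which is all 9 points.
Only S3 contains X4, so S3 is forced; the remaining 5 points need at least 3 more blocks (each remaining block adds at most 2) — so at least 4 blocks are needed, and 4 is optimal.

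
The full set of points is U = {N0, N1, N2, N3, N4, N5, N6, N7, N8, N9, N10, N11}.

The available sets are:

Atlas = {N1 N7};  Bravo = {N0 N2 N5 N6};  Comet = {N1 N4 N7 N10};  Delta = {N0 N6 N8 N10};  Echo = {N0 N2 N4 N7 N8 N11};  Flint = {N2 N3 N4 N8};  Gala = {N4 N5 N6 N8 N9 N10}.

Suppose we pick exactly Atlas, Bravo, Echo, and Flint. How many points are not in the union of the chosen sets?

Union of Atlas, Bravo, Echo, Flint = {N0, N1, N2, N3, N4, N5, N6, N7, N8, N11}.
Not covered: N9, N10 — 2 points.

2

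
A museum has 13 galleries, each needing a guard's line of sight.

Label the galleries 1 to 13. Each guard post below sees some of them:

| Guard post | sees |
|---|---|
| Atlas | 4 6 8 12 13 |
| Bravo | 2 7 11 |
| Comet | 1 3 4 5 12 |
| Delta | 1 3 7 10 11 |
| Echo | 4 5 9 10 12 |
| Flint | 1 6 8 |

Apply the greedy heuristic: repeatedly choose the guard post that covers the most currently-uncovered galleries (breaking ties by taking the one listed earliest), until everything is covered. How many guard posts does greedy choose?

Greedy: pick Atlas (covers 5 new) → pick Delta (covers 5 new) → pick Echo (covers 2 new) → pick Bravo (covers 1 new). Total picks: 4.

4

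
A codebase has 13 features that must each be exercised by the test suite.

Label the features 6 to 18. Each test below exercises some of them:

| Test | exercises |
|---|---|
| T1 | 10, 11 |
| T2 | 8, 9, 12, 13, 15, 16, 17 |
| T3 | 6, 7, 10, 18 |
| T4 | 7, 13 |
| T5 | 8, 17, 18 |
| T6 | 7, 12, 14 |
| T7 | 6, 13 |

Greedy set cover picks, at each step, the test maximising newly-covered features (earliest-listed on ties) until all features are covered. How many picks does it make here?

Greedy: pick T2 (covers 7 new) → pick T3 (covers 4 new) → pick T1 (covers 1 new) → pick T6 (covers 1 new). Total picks: 4.

4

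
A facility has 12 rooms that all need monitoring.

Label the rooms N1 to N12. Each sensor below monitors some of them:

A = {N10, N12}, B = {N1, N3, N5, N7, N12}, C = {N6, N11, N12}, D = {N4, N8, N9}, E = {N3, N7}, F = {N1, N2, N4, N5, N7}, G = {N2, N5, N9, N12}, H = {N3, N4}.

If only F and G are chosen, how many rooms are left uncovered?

5

Union of F, G = {N1, N2, N4, N5, N7, N9, N12}.
Not covered: N3, N6, N8, N10, N11 — 5 rooms.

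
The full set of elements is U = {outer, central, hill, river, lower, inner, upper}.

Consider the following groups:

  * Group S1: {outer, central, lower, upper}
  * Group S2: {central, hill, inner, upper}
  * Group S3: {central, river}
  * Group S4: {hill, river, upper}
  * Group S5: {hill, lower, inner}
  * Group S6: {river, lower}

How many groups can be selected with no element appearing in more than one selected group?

S2, S6 are pairwise disjoint (S2={central,hill,inner,upper}; S6={river,lower}).
Every remaining group overlaps one of these, and no 3 of the listed groups are pairwise disjoint, so 2 is the maximum.

2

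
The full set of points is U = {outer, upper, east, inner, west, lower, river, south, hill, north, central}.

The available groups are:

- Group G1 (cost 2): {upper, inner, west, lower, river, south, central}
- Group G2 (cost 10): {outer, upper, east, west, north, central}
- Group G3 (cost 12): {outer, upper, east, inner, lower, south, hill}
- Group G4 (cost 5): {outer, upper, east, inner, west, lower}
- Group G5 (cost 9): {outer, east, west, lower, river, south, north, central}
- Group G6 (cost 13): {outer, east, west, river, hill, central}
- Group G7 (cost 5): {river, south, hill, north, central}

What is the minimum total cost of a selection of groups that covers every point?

G4, G7 together cover every point (G4 ∪ G7 = {outer, upper, east, inner, west, lower, river, south, hill, north, central}); total cost 5 + 5 = 10.
The greedy pick G1, G4, G7 costs 12; no covering selection beats 10.

10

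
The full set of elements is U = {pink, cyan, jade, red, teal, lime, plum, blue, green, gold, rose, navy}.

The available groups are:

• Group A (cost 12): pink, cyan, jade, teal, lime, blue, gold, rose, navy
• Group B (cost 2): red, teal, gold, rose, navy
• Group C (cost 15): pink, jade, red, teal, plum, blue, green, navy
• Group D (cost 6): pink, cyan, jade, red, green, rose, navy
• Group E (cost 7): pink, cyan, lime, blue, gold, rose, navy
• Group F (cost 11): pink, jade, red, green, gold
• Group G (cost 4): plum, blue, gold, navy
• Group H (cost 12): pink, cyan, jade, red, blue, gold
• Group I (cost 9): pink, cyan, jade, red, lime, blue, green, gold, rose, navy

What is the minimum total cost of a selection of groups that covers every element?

15

B, G, I together cover every element (B ∪ G ∪ I = {pink, cyan, jade, red, teal, lime, plum, blue, green, gold, rose, navy}); total cost 2 + 4 + 9 = 15.
The greedy pick B, D, G, E costs 19; no covering selection beats 15.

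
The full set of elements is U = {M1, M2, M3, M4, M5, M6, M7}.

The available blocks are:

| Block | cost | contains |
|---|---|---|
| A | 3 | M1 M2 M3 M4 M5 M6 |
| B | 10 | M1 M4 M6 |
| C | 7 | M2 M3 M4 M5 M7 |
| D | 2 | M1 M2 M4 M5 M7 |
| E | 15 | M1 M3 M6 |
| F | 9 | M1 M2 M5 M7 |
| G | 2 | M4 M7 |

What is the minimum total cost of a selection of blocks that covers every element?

A, G together cover every element (A ∪ G = {M1, M2, M3, M4, M5, M6, M7}); total cost 3 + 2 = 5.
No covering selection has total cost below 5.

5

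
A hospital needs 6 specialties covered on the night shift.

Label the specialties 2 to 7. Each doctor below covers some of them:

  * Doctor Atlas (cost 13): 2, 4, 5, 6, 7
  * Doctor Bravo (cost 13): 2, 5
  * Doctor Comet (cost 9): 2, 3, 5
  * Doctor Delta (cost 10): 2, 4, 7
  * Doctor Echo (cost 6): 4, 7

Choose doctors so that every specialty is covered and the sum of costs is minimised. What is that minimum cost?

22

Atlas, Comet together cover every specialty (Atlas ∪ Comet = {2, 3, 4, 5, 6, 7}); total cost 13 + 9 = 22.
No covering selection has total cost below 22.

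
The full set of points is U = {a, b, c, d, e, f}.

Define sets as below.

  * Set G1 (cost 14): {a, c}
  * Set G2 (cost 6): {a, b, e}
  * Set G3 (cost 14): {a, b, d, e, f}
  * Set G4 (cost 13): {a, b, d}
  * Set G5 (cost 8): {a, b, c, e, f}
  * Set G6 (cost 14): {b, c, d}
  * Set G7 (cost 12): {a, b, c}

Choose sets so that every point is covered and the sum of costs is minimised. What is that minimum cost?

21

G4, G5 together cover every point (G4 ∪ G5 = {a, b, c, d, e, f}); total cost 13 + 8 = 21.
No covering selection has total cost below 21.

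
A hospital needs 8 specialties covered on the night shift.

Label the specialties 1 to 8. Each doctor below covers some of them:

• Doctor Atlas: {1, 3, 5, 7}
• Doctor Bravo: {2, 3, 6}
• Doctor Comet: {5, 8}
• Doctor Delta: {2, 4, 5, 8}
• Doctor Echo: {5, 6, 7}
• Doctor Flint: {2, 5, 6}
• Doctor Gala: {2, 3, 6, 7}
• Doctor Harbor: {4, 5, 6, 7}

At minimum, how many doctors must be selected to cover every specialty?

Take {Atlas, Bravo, Delta}. Their union is {1, 2, 3, 4, 5, 6, 7, 8}, which is all 8 specialties.
Only Atlas contains 1, so Atlas is forced; the remaining 4 specialties need at least 2 more doctors (each remaining doctor adds at most 3) — so at least 3 doctors are needed, and 3 is optimal.

3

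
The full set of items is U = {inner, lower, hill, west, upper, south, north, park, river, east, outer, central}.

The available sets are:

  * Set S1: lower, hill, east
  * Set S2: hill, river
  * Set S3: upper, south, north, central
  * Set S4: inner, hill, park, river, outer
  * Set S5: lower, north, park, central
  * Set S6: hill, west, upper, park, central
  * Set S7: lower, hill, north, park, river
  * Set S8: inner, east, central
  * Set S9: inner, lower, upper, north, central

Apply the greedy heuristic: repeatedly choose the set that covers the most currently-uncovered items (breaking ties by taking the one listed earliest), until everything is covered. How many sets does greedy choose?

Greedy: pick S4 (covers 5 new) → pick S3 (covers 4 new) → pick S1 (covers 2 new) → pick S6 (covers 1 new). Total picks: 4.

4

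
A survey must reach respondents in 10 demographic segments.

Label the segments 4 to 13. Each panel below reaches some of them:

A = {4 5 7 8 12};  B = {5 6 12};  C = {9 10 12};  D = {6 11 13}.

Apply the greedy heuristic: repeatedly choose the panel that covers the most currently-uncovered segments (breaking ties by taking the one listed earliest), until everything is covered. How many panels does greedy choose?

3

Greedy: pick A (covers 5 new) → pick D (covers 3 new) → pick C (covers 2 new). Total picks: 3.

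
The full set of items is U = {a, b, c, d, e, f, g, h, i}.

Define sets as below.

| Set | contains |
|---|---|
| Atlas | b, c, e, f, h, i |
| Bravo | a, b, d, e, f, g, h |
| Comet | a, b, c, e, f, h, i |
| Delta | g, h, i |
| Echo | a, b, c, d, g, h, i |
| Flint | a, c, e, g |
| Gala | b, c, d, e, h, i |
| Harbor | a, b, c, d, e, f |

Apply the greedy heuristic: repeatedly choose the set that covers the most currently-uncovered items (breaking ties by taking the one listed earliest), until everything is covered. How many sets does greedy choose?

Greedy: pick Bravo (covers 7 new) → pick Atlas (covers 2 new). Total picks: 2.

2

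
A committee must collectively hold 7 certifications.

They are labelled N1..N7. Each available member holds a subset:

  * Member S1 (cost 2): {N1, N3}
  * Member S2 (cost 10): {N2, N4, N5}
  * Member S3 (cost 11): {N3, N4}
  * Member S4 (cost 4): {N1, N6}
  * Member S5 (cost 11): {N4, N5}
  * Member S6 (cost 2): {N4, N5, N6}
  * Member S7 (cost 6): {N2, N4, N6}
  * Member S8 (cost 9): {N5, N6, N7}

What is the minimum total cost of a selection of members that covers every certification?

S1, S7, S8 together cover every certification (S1 ∪ S7 ∪ S8 = {N1, N2, N3, N4, N5, N6, N7}); total cost 2 + 6 + 9 = 17.
The greedy pick S6, S1, S7, S8 costs 19; no covering selection beats 17.

17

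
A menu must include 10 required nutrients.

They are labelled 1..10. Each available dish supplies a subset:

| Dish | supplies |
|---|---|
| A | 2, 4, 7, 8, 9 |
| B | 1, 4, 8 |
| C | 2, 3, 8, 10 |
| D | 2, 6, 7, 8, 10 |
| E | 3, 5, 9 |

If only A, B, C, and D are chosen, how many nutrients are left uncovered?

1

Union of A, B, C, D = {1, 2, 3, 4, 6, 7, 8, 9, 10}.
Not covered: 5 — 1 nutrient.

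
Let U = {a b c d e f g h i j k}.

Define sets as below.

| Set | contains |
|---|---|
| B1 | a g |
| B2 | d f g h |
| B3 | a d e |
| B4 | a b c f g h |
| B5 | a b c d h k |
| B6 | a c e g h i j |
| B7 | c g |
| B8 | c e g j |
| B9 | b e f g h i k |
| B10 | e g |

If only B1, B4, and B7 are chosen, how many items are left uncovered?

Union of B1, B4, B7 = {a, b, c, f, g, h}.
Not covered: d, e, i, j, k — 5 items.

5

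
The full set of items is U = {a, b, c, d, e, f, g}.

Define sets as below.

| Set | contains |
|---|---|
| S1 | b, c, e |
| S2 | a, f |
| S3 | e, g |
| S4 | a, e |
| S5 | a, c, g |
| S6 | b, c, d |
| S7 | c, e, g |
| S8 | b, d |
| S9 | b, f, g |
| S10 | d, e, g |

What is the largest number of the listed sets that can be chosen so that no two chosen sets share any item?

3

S2, S3, S8 are pairwise disjoint (S2={a,f}; S3={e,g}; S8={b,d}).
Every remaining set overlaps one of these, and no 4 of the listed sets are pairwise disjoint, so 3 is the maximum.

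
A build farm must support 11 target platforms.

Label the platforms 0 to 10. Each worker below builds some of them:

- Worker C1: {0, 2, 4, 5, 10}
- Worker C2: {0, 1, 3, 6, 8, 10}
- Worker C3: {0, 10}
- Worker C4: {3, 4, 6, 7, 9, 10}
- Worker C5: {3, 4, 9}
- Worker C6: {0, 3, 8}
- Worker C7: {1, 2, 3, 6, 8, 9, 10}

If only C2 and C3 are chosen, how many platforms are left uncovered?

Union of C2, C3 = {0, 1, 3, 6, 8, 10}.
Not covered: 2, 4, 5, 7, 9 — 5 platforms.

5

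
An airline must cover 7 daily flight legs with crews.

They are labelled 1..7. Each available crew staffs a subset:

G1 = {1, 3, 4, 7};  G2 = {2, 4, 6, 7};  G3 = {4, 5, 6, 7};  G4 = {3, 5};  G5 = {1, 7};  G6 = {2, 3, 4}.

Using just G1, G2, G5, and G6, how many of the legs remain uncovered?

Union of G1, G2, G5, G6 = {1, 2, 3, 4, 6, 7}.
Not covered: 5 — 1 leg.

1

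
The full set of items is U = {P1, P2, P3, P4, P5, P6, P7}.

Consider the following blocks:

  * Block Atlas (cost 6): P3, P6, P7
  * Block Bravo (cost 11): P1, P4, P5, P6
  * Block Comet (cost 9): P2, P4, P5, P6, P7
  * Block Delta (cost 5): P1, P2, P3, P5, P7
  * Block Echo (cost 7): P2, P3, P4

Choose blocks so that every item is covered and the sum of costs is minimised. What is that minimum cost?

Comet, Delta together cover every item (Comet ∪ Delta = {P1, P2, P3, P4, P5, P6, P7}); total cost 9 + 5 = 14.
No covering selection has total cost below 14.

14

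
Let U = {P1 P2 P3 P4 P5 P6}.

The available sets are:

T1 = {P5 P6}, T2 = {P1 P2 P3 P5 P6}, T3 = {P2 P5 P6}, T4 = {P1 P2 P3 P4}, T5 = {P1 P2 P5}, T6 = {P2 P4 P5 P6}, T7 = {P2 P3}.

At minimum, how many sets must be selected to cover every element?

Take {T2, T6}. Their union is {P1, P2, P3, P4, P5, P6}, which is all 6 elements.
No single set has all 6 elements (the largest, T2, has 5), so 2 is optimal.

2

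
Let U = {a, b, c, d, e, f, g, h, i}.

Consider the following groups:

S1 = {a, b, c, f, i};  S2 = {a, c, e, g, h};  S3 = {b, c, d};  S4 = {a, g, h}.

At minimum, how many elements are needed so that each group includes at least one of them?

2

T = {a, d} meets every group (each contains at least one member of T), and |T| = 2.
The groups S3, S4 are pairwise disjoint, so any hitting set needs a separate element for each — at least 2. Hence 2 is optimal.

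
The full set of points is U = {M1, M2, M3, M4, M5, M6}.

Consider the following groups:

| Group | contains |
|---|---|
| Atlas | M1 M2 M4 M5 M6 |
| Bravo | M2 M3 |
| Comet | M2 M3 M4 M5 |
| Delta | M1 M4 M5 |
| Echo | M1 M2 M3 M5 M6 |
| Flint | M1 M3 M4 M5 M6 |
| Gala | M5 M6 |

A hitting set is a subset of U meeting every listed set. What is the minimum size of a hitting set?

2

The 2 points {M3, M5} hit every group.
The groups Bravo, Delta are pairwise disjoint, so any hitting set needs a separate point for each — at least 2. Hence 2 is optimal.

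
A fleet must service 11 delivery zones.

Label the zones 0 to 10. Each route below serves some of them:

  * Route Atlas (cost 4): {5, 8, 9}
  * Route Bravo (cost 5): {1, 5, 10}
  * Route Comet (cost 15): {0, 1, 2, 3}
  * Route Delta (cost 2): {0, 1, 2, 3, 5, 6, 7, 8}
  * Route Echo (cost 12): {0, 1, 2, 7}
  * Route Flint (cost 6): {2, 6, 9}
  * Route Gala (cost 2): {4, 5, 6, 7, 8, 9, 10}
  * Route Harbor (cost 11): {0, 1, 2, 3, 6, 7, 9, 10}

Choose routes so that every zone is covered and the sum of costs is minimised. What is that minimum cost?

Delta, Gala together cover every zone (Delta ∪ Gala = {0, 1, 2, 3, 4, 5, 6, 7, 8, 9, 10}); total cost 2 + 2 = 4.
No covering selection has total cost below 4.

4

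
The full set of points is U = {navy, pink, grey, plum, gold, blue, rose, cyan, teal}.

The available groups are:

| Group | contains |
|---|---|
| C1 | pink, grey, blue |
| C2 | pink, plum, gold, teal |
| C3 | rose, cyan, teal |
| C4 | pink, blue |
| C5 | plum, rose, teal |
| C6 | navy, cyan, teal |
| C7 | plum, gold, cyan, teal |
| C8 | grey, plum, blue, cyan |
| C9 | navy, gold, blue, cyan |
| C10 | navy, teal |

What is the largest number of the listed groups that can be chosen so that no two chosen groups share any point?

2

C4, C7 are pairwise disjoint (C4={pink,blue}; C7={plum,gold,cyan,teal}).
Every remaining group overlaps one of these, and no 3 of the listed groups are pairwise disjoint, so 2 is the maximum.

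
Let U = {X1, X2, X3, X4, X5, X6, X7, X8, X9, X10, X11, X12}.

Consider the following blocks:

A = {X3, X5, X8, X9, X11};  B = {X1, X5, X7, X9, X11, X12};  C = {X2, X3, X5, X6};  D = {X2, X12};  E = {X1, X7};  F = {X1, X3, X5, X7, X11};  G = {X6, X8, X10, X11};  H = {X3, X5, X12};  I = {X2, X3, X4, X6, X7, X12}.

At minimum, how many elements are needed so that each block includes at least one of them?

4

The 4 elements {X5, X6, X7, X12} hit every block.
No choice of 3 elements meets every block, so 4 is the minimum.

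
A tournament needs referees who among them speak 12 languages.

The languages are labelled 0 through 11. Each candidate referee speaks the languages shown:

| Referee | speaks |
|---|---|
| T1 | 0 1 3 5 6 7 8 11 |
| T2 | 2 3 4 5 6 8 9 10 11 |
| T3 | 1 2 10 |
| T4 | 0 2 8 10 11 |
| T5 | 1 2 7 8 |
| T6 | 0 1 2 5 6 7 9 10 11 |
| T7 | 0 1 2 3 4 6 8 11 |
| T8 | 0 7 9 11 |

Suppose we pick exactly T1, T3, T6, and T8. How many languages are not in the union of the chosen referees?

1

Union of T1, T3, T6, T8 = {0, 1, 2, 3, 5, 6, 7, 8, 9, 10, 11}.
Not covered: 4 — 1 language.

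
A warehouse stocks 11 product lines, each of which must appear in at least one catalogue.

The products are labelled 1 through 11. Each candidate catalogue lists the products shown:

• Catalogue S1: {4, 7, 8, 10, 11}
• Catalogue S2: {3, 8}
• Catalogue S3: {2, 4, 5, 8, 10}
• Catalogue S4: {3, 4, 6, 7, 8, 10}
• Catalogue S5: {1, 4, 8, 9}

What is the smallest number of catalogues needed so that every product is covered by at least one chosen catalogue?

Take {S1, S3, S4, S5}. Their union is {1, 2, 3, 4, 5, 6, 7, 8, 9, 10, 11}, which is all 11 products.
Only S4 contains 6, so S4 is forced; the remaining 5 products need at least 3 more catalogues (each remaining catalogue adds at most 2) — so at least 4 catalogues are needed, and 4 is optimal.

4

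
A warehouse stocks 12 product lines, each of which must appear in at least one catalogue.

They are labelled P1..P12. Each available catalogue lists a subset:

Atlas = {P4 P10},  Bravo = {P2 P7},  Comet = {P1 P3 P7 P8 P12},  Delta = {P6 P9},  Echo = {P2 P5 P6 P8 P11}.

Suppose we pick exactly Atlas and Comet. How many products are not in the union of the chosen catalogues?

5

Union of Atlas, Comet = {P1, P3, P4, P7, P8, P10, P12}.
Not covered: P2, P5, P6, P9, P11 — 5 products.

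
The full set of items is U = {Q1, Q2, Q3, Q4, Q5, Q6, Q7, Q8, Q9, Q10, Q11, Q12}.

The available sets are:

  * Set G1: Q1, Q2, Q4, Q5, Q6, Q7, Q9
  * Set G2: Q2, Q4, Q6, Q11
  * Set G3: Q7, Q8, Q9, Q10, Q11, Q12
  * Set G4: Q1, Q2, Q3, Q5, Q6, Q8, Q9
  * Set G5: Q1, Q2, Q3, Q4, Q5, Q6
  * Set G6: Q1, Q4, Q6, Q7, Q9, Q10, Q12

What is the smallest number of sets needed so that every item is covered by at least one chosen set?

2

G3 and G5 cover everything between them: the union {Q1, Q2, Q3, Q4, Q5, Q6, Q7, Q8, Q9, Q10, Q11, Q12} is all of U.
No single set has all 12 items (the largest, G1, has 7), so 2 is optimal.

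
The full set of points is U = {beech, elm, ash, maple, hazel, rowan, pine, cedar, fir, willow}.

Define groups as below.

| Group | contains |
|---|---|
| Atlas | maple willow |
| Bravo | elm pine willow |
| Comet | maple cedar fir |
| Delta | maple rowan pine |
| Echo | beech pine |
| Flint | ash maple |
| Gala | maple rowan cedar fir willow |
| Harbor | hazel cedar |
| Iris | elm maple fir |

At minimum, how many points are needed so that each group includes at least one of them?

H = {maple, pine, cedar} meets every group (each contains at least one member of H), and |H| = 3.
The groups Echo, Harbor, Iris are pairwise disjoint, so any hitting set needs a separate point for each — at least 3. Hence 3 is optimal.

3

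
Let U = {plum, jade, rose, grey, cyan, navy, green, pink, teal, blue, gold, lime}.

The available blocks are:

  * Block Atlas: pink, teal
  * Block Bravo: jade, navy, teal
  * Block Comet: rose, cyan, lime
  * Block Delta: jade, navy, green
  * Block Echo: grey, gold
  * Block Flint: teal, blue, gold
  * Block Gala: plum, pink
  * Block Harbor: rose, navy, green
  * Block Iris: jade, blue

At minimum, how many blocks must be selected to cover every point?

Comet, Delta, Echo, Flint, and Gala cover everything between them: the union {plum, jade, rose, grey, cyan, navy, green, pink, teal, blue, gold, lime} is all of U.
Only Gala contains plum, so Gala is forced; the remaining 10 points need at least 4 more blocks (each remaining block adds at most 3) — so at least 5 blocks are needed, and 5 is optimal.

5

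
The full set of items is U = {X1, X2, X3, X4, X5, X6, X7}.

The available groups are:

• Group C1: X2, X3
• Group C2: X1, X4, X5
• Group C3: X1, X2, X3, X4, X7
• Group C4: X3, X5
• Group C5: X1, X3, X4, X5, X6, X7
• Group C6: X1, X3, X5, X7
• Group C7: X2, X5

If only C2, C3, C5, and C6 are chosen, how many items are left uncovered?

0

Union of C2, C3, C5, C6 = {X1, X2, X3, X4, X5, X6, X7} — that's every item, so 0 are uncovered.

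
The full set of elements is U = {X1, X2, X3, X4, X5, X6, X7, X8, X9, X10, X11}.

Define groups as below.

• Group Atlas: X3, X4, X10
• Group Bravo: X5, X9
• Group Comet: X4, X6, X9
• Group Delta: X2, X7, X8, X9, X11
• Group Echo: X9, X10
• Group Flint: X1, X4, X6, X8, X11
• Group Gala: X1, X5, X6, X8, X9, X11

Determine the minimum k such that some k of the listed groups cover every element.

Take {Atlas, Delta, Gala}. Their union is {X1, X2, X3, X4, X5, X6, X7, X8, X9, X10, X11}, which is all 11 elements.
Only Delta contains X2, so Delta is forced; the remaining 6 elements need at least 2 more groups (each remaining group adds at most 3) — so at least 3 groups are needed, and 3 is optimal.

3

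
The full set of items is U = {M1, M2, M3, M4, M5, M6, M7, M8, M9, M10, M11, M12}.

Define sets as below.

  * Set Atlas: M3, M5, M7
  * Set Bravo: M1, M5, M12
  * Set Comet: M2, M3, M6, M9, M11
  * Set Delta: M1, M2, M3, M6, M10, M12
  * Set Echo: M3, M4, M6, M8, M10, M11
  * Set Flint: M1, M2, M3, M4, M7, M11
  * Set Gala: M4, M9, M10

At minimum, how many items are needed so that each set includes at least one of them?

3

Take H = {M1, M3, M9}. Each listed set contains at least one of these, so H is a hitting set of size 3.
No choice of 2 items meets every set, so 3 is the minimum.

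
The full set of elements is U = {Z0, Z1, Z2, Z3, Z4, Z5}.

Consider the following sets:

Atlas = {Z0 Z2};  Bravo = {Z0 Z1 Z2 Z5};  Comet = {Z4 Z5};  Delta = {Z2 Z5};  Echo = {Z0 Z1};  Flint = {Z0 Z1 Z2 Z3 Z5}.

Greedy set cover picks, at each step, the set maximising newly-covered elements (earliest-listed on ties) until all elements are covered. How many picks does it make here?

Greedy: pick Flint (covers 5 new) → pick Comet (covers 1 new). Total picks: 2.

2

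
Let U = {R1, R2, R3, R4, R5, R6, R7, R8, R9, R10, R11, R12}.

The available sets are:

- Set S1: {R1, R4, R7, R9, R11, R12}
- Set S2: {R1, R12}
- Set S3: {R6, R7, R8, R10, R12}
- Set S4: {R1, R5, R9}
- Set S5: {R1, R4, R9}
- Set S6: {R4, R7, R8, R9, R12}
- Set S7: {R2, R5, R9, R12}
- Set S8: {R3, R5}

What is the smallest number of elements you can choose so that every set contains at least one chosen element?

H = {R5, R9, R12} meets every set (each contains at least one member of H), and |H| = 3.
The sets S3, S5, S8 are pairwise disjoint, so any hitting set needs a separate element for each — at least 3. Hence 3 is optimal.

3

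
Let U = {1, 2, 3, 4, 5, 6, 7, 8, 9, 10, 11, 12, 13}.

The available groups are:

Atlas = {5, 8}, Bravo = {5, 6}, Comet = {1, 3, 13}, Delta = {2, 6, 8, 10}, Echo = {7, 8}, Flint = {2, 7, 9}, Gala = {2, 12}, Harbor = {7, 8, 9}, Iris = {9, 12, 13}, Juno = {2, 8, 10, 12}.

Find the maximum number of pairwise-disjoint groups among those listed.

Bravo, Comet, Gala, Harbor are pairwise disjoint (Bravo={5,6}; Comet={1,3,13}; Gala={2,12}; Harbor={7,8,9}).
Every remaining group overlaps one of these, and no 5 of the listed groups are pairwise disjoint, so 4 is the maximum.

4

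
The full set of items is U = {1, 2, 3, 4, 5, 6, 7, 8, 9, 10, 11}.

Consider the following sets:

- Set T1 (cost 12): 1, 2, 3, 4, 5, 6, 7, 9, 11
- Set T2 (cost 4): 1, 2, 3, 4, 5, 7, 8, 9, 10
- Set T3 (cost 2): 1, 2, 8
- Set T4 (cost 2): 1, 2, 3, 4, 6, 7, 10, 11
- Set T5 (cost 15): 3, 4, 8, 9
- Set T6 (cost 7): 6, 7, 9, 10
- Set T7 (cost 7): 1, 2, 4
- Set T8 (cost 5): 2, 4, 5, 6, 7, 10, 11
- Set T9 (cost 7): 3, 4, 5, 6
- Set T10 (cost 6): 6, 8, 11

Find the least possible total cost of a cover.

T2, T4 together cover every item (T2 ∪ T4 = {1, 2, 3, 4, 5, 6, 7, 8, 9, 10, 11}); total cost 4 + 2 = 6.
No covering selection has total cost below 6.

6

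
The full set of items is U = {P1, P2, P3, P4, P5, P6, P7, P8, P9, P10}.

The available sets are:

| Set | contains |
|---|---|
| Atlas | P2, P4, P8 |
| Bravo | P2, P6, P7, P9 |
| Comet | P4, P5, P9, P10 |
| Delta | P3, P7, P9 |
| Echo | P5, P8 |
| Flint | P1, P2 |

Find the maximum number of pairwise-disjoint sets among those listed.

Delta, Echo, Flint are pairwise disjoint (Delta={P3,P7,P9}; Echo={P5,P8}; Flint={P1,P2}).
Every remaining set overlaps one of these, and no 4 of the listed sets are pairwise disjoint, so 3 is the maximum.

3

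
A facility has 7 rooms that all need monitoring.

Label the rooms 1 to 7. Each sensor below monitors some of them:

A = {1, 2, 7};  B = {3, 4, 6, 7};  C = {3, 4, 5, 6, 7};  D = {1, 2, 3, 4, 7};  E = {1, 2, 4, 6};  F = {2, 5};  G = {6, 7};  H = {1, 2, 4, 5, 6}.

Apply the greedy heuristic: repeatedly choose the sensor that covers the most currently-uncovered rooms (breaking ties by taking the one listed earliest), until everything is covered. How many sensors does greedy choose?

2

Greedy: pick C (covers 5 new) → pick A (covers 2 new). Total picks: 2.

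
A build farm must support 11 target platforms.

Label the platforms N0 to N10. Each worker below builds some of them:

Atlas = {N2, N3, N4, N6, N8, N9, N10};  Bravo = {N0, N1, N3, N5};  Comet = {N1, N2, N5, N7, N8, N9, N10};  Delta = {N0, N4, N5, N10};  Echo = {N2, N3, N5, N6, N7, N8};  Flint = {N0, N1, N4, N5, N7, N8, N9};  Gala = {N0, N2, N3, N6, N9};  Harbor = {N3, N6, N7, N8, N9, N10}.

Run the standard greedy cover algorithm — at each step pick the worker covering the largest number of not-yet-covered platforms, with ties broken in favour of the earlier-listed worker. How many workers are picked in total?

2

Greedy: pick Atlas (covers 7 new) → pick Flint (covers 4 new). Total picks: 2.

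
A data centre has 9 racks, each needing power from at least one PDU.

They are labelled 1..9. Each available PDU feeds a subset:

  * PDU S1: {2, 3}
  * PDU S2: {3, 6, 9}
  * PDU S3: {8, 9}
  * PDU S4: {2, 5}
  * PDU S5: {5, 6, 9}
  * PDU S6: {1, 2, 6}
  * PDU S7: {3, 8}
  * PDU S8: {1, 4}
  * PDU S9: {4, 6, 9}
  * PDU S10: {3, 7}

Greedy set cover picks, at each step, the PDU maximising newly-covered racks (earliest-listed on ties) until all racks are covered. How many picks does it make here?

Greedy: pick S2 (covers 3 new) → pick S4 (covers 2 new) → pick S8 (covers 2 new) → pick S3 (covers 1 new) → pick S10 (covers 1 new). Total picks: 5.

5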